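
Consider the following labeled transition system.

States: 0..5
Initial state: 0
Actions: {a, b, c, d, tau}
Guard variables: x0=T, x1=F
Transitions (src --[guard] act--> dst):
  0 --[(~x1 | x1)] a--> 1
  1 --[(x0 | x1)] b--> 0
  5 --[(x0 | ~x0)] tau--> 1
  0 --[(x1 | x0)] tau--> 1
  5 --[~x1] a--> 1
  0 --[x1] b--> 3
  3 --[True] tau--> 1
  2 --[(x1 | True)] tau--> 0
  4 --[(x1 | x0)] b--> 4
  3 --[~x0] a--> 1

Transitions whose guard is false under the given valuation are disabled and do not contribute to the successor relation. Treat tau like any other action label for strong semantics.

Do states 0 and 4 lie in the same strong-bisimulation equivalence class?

Answer: NOT BISIMILAR

Working:
Bisimulation quotient by refinement:
  π0 = {{0,1,2,3,4,5}}
  π1 = {{0,5},{1,4},{2,3}}
  π2 = {{0,5},{1},{2},{3},{4}}
Fixed point at round 3; 5 class(es).
[0]={0,5}  [4]={4}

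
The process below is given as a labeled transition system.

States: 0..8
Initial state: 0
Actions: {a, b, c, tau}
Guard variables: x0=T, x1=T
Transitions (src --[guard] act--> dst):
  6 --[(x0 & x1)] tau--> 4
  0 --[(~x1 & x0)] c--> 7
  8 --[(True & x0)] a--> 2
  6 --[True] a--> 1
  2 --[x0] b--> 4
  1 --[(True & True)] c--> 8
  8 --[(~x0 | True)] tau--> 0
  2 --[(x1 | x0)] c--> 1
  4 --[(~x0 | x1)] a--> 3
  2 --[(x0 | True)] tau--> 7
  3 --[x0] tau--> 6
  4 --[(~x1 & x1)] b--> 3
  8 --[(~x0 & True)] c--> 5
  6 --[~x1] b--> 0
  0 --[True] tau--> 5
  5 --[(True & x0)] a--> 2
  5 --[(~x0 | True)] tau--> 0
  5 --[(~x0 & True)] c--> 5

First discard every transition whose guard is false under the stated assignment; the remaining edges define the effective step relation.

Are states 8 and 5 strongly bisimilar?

Answer: BISIMILAR

Trace:
Compute ~ classes (split until stable):
  P[0] = {{0,1,2,3,4,5,6,7,8}}
  P[1] = {{0,3},{1},{2},{4},{5,6,8},{7}}
  P[2] = {{0,3},{1},{2},{4},{5,8},{6},{7}}
  P[3] = {{0},{1},{2},{3},{4},{5,8},{6},{7}}
8 equivalence class(es) (converged in 4)
[8]={5,8}  [5]={5,8}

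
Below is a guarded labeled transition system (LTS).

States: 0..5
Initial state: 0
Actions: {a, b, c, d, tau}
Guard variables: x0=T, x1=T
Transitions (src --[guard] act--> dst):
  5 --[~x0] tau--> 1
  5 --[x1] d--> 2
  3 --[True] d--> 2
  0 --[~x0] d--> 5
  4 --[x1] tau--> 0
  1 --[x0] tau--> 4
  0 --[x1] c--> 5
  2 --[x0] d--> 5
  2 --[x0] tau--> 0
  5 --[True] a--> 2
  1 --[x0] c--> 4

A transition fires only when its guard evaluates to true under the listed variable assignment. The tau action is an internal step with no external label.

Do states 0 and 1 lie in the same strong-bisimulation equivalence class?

Answer: NOT BISIMILAR

Working:
Bisimulation quotient by refinement:
  π0 = {{0,1,2,3,4,5}}
  π1 = {{0},{1},{2},{3},{4},{5}}
Fixed point at round 2; 6 class(es).
[0]={0}  [1]={1}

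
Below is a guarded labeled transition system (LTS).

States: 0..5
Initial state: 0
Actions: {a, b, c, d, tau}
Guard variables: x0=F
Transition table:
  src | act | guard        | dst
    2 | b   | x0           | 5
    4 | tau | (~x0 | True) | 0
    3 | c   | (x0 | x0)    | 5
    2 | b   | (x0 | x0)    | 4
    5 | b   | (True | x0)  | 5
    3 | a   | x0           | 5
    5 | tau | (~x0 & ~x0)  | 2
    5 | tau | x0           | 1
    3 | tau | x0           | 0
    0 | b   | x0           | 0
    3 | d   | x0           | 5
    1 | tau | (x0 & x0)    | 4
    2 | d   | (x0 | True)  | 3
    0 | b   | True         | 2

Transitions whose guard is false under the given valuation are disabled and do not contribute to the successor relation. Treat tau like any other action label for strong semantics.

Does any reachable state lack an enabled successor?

Answer: DEADLOCK at state 3

Analysis:
Reachable = {0,2,3}
  0: b→2  [1 out]
  2: d→3  [1 out]
  3: ∅  [deadlock]
Path to 3: b·d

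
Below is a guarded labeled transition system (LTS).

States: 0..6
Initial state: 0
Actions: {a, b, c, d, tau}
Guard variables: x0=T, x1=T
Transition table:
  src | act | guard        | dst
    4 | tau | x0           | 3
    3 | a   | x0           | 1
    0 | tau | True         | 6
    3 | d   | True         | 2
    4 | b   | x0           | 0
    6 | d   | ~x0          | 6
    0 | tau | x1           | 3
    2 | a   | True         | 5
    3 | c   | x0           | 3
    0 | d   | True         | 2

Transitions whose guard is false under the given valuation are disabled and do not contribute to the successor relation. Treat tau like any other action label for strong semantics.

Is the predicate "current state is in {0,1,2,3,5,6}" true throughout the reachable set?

Allowed set {0,1,2,3,5,6}
Reach set: {0,1,2,3,5,6}
  0: ok
  1: ok
  2: ok
  3: ok
  5: ok
  6: ok

Answer: INVARIANT HOLDS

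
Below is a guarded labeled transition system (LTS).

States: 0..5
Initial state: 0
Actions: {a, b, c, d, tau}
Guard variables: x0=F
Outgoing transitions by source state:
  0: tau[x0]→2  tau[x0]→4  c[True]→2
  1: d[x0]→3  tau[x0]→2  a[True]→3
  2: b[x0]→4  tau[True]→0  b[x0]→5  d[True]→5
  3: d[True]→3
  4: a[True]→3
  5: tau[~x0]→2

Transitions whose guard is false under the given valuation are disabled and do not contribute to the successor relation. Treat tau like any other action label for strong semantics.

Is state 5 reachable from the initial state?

Guard filter leaves 7 enabled edge(s).
depth 0: {0}
depth 1: {2}  now seen {0,2}
depth 2: {5}  now seen {0,2,5}
Reach set: {0,2,5}
trace reaching 5: c·d

Answer: REACHABLE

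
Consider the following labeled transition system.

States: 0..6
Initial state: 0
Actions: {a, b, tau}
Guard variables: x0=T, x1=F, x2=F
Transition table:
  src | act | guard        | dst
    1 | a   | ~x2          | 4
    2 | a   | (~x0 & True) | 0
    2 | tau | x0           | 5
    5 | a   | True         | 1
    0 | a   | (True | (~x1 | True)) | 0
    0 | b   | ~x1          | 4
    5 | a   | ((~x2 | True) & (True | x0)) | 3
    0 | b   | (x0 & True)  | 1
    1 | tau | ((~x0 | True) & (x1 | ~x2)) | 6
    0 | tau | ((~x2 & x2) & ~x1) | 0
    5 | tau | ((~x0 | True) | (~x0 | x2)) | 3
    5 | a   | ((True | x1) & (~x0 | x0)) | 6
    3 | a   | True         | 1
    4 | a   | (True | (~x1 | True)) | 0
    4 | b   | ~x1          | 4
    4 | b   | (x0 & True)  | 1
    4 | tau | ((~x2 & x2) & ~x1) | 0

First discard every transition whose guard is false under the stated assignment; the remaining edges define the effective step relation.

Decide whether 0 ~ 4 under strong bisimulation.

Answer: BISIMILAR

Trace:
Refine partition for ~:
  round 0: {{0,1,2,3,4,5,6}}
  round 1: {{0,4},{1,5},{2},{3},{6}}
  round 2: {{0,4},{1},{2},{3},{5},{6}}
stable after 3 split(s): 6 block(s)
0∈{0,4}, 4∈{0,4}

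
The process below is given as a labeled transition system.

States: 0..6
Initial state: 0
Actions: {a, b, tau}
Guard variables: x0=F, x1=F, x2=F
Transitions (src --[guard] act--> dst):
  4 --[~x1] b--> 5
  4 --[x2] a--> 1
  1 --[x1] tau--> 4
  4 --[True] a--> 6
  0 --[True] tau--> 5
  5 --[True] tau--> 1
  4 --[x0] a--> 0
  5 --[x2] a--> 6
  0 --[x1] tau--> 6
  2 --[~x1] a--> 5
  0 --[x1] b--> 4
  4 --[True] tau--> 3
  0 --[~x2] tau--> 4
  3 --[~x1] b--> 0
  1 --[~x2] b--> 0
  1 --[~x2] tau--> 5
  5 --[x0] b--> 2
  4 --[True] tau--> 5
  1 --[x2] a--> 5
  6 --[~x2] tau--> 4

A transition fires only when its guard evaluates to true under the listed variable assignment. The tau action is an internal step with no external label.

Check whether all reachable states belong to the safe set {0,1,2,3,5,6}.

Answer: INVARIANT VIOLATED at state 4

Trace:
Inv-set: {0,1,2,3,5,6}
R = {0,1,3,4,5,6}
  0: ok
  1: ok
  3: ok
  4: outside
  5: ok
  6: ok
reach 4 via tau — violates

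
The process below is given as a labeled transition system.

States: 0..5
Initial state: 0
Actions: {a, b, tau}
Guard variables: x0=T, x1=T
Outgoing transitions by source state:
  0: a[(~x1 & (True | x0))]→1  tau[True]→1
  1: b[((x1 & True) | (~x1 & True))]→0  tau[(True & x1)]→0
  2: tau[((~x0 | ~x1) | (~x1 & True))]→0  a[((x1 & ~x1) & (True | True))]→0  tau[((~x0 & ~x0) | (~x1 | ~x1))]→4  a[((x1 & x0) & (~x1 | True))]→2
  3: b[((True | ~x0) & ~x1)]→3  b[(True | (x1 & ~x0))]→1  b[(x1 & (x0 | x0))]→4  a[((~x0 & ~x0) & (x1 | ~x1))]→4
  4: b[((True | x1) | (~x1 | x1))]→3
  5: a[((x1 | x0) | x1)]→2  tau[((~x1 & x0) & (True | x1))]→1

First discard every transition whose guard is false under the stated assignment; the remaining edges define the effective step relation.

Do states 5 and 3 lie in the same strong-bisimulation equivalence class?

Answer: NOT BISIMILAR

Analysis:
Compute ~ classes (split until stable):
  P[0] = {{0,1,2,3,4,5}}
  P[1] = {{0},{1},{2,5},{3,4}}
  P[2] = {{0},{1},{2,5},{3},{4}}
5 equivalence class(es) (converged in 3)
[5]={2,5}  [3]={3}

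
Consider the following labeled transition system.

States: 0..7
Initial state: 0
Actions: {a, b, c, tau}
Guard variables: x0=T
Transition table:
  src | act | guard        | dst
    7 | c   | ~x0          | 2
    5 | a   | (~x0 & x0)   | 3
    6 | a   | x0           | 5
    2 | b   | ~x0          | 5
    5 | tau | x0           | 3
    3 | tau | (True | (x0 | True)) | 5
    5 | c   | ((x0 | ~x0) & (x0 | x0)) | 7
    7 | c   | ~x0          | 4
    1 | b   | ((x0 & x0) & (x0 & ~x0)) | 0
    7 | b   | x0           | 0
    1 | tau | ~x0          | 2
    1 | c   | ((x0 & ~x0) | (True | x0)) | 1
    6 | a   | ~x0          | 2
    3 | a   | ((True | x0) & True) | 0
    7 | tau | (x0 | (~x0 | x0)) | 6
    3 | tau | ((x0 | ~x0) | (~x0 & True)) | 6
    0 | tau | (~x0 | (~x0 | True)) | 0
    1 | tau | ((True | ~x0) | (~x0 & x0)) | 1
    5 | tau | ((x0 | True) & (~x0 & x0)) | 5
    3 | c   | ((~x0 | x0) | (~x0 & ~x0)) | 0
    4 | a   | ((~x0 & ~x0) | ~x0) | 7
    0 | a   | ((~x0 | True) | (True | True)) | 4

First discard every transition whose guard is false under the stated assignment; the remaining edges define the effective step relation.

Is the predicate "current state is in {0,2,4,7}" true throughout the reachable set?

Inv-set: {0,2,4,7}
Reachable = {0,4}
  0: safe
  4: safe

Answer: INVARIANT HOLDS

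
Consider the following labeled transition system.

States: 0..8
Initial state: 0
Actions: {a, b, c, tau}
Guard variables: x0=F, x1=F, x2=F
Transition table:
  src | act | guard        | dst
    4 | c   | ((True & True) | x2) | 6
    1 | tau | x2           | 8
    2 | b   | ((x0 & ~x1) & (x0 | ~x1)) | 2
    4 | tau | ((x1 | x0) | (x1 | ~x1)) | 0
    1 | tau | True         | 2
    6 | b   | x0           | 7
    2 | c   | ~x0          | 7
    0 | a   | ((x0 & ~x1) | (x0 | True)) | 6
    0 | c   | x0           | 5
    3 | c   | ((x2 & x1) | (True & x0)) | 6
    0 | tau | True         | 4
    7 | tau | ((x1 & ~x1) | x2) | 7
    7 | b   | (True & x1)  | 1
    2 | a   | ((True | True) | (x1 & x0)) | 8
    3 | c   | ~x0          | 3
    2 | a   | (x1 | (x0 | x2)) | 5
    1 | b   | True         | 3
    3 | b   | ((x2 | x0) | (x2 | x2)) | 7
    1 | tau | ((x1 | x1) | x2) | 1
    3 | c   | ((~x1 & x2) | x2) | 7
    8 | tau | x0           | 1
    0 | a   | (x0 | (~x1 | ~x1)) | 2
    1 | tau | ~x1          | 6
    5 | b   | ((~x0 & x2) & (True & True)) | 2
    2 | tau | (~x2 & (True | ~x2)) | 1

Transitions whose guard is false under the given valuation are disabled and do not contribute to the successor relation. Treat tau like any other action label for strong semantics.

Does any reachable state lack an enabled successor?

Answer: DEADLOCK at state 6

Trace:
Reachable = {0,1,2,3,4,6,7,8}
  0: a→2  a→6  tau→4  [deg 3]
  1: b→3  tau→2  tau→6  [deg 3]
  2: a→8  c→7  tau→1  [deg 3]
  3: c→3  [deg 1]
  4: c→6  tau→0  [deg 2]
  6: ∅  [deadlock]
  7: ∅  [deadlock]
  8: ∅  [deadlock]
Path to 6: a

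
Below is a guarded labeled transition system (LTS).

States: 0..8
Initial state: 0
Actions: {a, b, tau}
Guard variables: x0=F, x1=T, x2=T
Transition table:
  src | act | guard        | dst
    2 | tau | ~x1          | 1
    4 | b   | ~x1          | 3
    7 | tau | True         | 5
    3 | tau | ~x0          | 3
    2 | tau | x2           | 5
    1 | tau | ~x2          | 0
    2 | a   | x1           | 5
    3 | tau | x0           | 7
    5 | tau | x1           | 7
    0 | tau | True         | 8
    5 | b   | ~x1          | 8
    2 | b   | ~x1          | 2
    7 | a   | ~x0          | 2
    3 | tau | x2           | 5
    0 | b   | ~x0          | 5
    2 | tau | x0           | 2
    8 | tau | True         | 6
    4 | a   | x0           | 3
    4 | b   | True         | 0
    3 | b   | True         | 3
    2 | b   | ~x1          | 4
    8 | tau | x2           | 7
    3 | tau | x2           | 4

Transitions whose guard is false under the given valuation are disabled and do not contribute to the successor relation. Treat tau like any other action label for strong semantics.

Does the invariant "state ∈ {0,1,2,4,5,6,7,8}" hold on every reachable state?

Safe = {0,1,2,4,5,6,7,8}
Reachable = {0,2,5,6,7,8}
  0: safe
  2: safe
  5: safe
  6: safe
  7: safe
  8: safe

Answer: INVARIANT HOLDS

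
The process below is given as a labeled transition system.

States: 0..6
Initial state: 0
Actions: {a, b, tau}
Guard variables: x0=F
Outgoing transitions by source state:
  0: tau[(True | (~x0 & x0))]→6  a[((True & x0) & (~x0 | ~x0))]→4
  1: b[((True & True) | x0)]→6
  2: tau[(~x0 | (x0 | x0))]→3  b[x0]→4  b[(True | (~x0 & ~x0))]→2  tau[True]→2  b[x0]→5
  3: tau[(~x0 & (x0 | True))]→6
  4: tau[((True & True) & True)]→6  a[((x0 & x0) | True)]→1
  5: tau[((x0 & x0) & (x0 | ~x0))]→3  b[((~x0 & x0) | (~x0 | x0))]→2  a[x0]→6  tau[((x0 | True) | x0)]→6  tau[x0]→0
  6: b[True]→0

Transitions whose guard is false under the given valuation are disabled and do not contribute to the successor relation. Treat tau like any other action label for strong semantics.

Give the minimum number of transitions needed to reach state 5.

Breadth-first toward 5:
  depth 0: {0}
  depth 1: {6}
5 never appears.

Answer: UNREACHABLE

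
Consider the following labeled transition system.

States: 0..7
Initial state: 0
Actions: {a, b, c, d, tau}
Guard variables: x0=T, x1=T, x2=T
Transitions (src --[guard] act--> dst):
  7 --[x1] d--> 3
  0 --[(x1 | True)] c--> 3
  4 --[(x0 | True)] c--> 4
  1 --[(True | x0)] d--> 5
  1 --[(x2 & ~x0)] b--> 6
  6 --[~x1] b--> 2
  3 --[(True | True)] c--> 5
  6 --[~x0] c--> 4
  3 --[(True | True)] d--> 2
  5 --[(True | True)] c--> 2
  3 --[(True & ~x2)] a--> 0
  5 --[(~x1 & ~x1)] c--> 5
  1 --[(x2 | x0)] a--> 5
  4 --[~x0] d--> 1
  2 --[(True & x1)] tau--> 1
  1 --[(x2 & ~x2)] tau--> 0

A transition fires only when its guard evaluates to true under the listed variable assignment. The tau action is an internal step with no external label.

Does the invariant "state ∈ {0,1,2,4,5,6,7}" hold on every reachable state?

Safe = {0,1,2,4,5,6,7}
R = {0,1,2,3,5}
  0: ok
  1: ok
  2: ok
  3: outside
  5: ok
reach 3 via c — violates

Answer: INVARIANT VIOLATED at state 3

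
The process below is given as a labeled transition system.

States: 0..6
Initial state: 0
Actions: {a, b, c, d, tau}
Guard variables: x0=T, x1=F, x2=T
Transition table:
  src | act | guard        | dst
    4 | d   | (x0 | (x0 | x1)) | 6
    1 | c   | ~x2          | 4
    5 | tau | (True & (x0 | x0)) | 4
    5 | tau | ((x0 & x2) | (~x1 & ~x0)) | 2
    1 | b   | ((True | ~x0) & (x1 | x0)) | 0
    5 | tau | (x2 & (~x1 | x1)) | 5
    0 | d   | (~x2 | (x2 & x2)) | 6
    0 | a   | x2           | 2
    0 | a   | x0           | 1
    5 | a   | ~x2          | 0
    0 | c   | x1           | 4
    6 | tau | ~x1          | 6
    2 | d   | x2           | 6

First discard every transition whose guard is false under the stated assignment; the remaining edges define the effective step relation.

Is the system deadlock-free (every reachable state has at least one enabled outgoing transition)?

Answer: DEADLOCK-FREE

Trace:
R = {0,1,2,6}
  0: a→1  a→2  d→6  [deg 3]
  1: b→0  [deg 1]
  2: d→6  [deg 1]
  6: tau→6  [deg 1]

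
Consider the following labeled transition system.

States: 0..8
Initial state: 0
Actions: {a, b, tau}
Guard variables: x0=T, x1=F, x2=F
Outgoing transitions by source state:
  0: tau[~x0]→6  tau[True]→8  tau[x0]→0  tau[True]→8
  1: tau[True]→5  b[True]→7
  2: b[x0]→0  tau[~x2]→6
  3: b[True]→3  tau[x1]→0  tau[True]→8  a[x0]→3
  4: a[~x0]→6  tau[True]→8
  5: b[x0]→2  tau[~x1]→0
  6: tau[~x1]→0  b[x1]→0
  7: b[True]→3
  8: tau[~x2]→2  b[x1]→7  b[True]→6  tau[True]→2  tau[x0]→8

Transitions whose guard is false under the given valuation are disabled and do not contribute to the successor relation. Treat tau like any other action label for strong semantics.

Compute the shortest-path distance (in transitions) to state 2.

Breadth-first toward 2:
  depth 0: {0}
  depth 1: {8}
  depth 2: {2,6}
2 enters at depth 2; path tau·tau

Answer: 2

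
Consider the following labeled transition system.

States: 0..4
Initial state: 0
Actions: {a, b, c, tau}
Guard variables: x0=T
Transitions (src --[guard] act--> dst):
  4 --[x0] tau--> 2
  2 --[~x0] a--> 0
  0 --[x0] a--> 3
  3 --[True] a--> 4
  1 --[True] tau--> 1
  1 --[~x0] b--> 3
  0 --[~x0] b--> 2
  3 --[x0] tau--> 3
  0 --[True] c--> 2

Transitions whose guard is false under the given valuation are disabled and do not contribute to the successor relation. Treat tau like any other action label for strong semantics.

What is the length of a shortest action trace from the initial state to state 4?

Answer: 2

Trace:
Layered search for 4:
  Layer 0: {0}
  Layer 1: {2,3}
  Layer 2: {4}
depth(4)=2, e.g. a·a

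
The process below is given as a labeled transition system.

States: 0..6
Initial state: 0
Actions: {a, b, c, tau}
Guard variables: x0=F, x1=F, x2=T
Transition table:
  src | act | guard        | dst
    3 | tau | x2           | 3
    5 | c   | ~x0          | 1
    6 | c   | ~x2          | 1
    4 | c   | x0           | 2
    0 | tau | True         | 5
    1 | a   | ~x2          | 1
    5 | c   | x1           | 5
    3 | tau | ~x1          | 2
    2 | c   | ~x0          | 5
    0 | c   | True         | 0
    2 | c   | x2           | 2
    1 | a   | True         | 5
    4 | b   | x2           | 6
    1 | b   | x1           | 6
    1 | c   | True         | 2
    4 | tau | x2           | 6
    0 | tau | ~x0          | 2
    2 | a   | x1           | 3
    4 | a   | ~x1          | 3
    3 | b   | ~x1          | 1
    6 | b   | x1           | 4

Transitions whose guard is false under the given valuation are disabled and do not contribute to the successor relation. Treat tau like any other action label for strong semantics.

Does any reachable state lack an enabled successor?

R = {0,1,2,5}
  0: c→0  tau→2  tau→5  [deg 3]
  1: a→5  c→2  [deg 2]
  2: c→2  c→5  [deg 2]
  5: c→1  [deg 1]

Answer: DEADLOCK-FREE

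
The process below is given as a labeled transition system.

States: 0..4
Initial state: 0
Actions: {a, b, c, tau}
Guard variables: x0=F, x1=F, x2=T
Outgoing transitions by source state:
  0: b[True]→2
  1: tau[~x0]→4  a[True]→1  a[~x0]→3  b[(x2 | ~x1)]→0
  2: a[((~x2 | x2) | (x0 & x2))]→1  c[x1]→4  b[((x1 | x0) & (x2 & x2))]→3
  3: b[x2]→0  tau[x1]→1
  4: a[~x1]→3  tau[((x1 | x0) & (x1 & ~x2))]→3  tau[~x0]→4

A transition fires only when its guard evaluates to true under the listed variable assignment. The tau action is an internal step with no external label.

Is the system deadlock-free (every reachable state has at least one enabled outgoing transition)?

Reachable = {0,1,2,3,4}
  0: b→2  [1 exit(s)]
  1: a→1  a→3  b→0  tau→4  [4 exit(s)]
  2: a→1  [1 exit(s)]
  3: b→0  [1 exit(s)]
  4: a→3  tau→4  [2 exit(s)]

Answer: DEADLOCK-FREE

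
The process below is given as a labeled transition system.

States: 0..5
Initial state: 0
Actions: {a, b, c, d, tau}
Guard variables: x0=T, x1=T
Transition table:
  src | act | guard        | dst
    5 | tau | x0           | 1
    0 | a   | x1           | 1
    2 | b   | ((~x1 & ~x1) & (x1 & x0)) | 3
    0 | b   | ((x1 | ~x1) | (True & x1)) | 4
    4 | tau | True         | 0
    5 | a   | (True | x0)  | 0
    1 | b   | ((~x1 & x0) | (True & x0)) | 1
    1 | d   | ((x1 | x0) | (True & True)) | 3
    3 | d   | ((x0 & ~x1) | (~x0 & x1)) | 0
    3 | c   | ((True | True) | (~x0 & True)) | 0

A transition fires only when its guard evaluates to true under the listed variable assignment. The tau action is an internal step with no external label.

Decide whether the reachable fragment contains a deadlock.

Reach set: {0,1,3,4}
  0: a→1  b→4  [2 out]
  1: b→1  d→3  [2 out]
  3: c→0  [1 out]
  4: tau→0  [1 out]

Answer: DEADLOCK-FREE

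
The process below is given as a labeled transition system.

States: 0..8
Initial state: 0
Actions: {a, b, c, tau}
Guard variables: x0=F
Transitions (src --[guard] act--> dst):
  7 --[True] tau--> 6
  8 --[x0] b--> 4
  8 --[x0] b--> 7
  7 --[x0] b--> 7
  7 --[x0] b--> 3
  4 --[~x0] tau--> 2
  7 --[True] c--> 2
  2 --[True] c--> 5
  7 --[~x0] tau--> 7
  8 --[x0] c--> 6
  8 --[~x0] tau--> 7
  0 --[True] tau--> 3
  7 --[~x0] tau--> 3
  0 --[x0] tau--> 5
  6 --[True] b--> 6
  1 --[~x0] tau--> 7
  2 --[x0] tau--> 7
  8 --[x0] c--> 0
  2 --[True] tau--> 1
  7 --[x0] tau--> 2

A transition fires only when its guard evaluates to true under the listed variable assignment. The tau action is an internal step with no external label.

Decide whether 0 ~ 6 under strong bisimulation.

Compute ~ classes (split until stable):
  P[0] = {{0,1,2,3,4,5,6,7,8}}
  P[1] = {{0,1,4,8},{2,7},{3,5},{6}}
  P[2] = {{0},{1,4,8},{2},{3,5},{6},{7}}
  P[3] = {{0},{1,8},{2},{3,5},{4},{6},{7}}
stable after 4 split(s): 7 block(s)
[0]={0}  [6]={6}

Answer: NOT BISIMILAR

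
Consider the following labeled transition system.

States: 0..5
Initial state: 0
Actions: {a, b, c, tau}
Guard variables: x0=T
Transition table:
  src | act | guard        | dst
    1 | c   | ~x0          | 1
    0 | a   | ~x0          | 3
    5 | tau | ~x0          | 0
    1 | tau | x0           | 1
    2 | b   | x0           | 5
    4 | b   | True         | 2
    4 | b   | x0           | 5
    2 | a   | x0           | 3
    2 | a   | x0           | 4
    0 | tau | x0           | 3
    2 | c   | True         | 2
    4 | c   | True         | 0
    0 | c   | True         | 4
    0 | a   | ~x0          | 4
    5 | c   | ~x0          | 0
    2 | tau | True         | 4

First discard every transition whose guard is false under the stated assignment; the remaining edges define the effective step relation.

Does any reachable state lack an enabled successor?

Answer: DEADLOCK at state 3

Analysis:
Reachable = {0,2,3,4,5}
  0: c→4  tau→3  [deg 2]
  2: a→3  a→4  b→5  c→2  tau→4  [deg 5]
  3: ∅  [STUCK]
  4: b→2  b→5  c→0  [deg 3]
  5: ∅  [STUCK]
trace reaching 3: tau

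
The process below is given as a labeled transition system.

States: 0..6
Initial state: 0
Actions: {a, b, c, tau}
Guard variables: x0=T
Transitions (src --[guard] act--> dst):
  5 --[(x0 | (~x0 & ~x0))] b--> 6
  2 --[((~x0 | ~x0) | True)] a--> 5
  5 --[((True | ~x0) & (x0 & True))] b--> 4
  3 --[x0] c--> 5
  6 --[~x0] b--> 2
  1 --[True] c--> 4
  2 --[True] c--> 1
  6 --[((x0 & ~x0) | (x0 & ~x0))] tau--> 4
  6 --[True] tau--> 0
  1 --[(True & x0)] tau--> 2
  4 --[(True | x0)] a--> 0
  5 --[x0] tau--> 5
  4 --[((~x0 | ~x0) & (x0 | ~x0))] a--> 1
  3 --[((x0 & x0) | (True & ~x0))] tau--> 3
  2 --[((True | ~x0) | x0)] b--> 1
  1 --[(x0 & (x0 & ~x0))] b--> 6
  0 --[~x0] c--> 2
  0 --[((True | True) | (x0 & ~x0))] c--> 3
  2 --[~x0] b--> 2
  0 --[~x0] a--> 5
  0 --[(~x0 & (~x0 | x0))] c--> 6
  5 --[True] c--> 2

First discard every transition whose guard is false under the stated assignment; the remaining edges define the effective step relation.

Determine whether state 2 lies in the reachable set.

Guard filter leaves 14 enabled edge(s).
Layer 0: {0}
Layer 1: {3}  total {0,3}
Layer 2: {5}  total {0,3,5}
Layer 3: {2,4,6}  total {0,2,3,4,5,6}
Layer 4: {1}  total {0,1,2,3,4,5,6}
Reachable = {0,1,2,3,4,5,6}
witness 2: c·c·c

Answer: REACHABLE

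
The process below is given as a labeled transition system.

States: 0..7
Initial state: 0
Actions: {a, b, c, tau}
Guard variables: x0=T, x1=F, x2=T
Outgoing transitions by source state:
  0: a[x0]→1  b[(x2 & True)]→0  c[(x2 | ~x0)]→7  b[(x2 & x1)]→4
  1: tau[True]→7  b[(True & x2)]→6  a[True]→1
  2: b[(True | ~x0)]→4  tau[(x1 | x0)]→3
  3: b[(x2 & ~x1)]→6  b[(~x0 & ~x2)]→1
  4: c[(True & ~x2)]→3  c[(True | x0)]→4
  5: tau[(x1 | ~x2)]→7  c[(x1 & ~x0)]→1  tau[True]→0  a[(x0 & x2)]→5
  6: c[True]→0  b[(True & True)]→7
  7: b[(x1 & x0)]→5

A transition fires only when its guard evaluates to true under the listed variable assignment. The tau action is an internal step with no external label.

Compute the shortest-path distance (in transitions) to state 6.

Layered search for 6:
  Layer 0: {0}
  Layer 1: {1,7}
  Layer 2: {6}
depth(6)=2, e.g. a·b

Answer: 2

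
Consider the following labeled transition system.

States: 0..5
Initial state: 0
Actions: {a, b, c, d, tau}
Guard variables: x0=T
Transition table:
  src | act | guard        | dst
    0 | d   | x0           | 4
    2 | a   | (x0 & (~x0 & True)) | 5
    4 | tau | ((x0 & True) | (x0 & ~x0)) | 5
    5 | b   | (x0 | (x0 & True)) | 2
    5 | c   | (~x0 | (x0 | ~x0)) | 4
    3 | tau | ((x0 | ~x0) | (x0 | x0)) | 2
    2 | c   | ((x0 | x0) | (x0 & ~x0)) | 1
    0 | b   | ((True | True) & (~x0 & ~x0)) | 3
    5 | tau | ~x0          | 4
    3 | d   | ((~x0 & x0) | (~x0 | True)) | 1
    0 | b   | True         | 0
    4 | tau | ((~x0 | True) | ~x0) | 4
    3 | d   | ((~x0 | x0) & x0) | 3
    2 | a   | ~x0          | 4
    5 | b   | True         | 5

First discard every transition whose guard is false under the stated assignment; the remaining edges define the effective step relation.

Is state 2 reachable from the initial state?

11 transition(s) survive guard evaluation.
depth 0: {0}
depth 1: {4}  now seen {0,4}
depth 2: {5}  now seen {0,4,5}
depth 3: {2}  now seen {0,2,4,5}
depth 4: {1}  now seen {0,1,2,4,5}
Reachable = {0,1,2,4,5}
witness 2: d·tau·b

Answer: REACHABLE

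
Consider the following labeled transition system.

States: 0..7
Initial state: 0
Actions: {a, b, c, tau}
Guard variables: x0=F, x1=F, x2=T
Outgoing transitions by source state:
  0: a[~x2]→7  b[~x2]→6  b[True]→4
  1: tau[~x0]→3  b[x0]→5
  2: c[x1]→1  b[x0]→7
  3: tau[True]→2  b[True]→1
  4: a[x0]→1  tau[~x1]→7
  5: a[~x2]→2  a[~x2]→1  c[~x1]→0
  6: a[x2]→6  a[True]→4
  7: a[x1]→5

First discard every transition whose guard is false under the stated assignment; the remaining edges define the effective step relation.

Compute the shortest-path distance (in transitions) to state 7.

BFS to 7:
  Layer 0: {0}
  Layer 1: {4}
  Layer 2: {7}
depth(7)=2, e.g. b·tau

Answer: 2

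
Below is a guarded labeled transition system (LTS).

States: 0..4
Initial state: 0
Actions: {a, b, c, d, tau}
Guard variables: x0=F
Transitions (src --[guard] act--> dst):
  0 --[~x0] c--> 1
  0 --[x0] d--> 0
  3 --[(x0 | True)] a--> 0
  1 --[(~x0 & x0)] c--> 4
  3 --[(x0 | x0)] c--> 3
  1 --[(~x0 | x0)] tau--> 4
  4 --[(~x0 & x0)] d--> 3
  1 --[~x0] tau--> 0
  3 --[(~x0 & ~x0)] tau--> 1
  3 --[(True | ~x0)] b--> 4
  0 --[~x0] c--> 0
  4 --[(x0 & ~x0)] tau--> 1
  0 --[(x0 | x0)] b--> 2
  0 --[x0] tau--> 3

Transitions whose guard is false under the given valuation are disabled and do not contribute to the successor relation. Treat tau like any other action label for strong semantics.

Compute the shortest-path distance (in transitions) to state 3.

Answer: UNREACHABLE

Working:
Breadth-first toward 3:
  L0 = {0}
  L1 = {1}
  L2 = {4}
3 never appears.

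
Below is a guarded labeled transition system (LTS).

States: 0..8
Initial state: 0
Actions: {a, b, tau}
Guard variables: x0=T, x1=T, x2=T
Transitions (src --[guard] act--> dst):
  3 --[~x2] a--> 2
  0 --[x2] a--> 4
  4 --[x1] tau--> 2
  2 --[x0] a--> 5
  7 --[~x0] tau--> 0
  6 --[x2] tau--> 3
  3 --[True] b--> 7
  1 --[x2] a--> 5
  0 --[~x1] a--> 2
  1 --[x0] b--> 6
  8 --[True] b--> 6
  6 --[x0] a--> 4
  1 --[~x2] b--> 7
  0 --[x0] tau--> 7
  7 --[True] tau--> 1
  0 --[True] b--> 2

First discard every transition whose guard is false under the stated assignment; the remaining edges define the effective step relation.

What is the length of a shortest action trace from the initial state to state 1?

Answer: 2

Trace:
BFS to 1:
  Layer 0: {0}
  Layer 1: {2,4,7}
  Layer 2: {1,5}
depth(1)=2, e.g. tau·tau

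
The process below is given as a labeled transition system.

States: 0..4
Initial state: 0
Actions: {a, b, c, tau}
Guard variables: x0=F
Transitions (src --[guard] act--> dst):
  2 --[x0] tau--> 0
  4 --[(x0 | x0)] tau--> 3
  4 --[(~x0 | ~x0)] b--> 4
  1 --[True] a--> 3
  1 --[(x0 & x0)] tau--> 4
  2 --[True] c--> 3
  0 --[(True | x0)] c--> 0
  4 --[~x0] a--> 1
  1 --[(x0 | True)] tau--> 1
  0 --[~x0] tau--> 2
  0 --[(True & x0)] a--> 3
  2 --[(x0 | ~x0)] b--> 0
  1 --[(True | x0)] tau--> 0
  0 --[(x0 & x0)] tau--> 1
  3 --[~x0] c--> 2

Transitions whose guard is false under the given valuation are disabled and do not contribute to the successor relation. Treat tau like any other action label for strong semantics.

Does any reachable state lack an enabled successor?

R = {0,2,3}
  0: c→0  tau→2  [deg 2]
  2: b→0  c→3  [deg 2]
  3: c→2  [deg 1]

Answer: DEADLOCK-FREE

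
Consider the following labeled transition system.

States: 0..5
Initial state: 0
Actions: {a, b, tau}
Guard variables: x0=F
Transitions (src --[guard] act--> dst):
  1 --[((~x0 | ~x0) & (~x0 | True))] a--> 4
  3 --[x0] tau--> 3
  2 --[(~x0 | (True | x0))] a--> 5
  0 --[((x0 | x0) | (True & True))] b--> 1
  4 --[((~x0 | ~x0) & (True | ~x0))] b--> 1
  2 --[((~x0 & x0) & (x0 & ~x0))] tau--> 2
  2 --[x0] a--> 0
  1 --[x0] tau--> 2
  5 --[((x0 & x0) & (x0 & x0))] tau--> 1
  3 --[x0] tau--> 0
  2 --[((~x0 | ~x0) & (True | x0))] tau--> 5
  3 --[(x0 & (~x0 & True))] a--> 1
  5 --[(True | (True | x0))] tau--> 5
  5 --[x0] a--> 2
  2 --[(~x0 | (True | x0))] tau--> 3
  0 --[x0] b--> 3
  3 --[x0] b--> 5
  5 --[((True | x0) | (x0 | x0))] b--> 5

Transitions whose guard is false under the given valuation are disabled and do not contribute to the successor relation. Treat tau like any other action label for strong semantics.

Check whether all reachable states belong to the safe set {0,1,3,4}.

Inv-set: {0,1,3,4}
Reachable = {0,1,4}
  0: ok
  1: ok
  4: ok

Answer: INVARIANT HOLDS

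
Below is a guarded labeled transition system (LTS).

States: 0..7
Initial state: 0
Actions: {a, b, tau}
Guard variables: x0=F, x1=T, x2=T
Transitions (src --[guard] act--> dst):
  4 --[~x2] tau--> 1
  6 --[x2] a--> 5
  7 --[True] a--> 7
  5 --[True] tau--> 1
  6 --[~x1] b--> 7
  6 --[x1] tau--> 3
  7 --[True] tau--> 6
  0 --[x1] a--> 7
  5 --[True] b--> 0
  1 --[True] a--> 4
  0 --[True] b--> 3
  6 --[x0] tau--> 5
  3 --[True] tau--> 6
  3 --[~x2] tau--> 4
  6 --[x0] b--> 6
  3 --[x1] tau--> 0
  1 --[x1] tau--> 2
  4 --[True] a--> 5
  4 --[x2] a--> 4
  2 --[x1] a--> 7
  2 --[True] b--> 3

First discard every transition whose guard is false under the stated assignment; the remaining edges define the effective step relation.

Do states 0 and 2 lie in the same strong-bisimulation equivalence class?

Answer: BISIMILAR

Working:
Refine partition for ~:
  π0 = {{0,1,2,3,4,5,6,7}}
  π1 = {{0,2},{1,6,7},{3},{4},{5}}
  π2 = {{0,2},{1},{3},{4},{5},{6},{7}}
7 equivalence class(es) (converged in 3)
class of 0: {0,2}; class of 2: {0,2}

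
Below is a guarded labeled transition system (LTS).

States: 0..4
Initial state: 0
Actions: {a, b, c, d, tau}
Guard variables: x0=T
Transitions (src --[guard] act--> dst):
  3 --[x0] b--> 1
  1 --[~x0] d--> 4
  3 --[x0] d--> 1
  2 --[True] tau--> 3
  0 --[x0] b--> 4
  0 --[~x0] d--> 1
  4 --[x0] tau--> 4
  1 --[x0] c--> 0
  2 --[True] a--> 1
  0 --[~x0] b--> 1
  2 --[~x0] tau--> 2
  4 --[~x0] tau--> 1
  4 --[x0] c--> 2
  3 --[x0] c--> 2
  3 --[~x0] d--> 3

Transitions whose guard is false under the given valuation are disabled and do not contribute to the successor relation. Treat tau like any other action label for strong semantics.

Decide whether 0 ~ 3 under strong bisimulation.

Answer: NOT BISIMILAR

Analysis:
Bisimulation quotient by refinement:
  π0 = {{0,1,2,3,4}}
  π1 = {{0},{1},{2},{3},{4}}
stable after 2 split(s): 5 block(s)
class of 0: {0}; class of 3: {3}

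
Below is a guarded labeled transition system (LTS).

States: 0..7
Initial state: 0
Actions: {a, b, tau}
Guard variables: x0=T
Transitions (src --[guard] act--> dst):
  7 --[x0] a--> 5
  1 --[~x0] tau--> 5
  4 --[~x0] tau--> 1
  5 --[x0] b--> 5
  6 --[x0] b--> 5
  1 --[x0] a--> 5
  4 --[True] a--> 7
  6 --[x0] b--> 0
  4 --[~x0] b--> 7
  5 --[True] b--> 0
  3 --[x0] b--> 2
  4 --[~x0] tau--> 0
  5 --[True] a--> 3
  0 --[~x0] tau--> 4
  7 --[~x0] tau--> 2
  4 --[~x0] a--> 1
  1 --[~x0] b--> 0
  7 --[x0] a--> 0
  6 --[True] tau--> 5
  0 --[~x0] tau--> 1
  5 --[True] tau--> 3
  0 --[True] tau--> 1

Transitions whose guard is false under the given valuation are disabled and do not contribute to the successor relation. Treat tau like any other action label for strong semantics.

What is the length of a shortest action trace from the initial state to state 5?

BFS to 5:
  depth 0: {0}
  depth 1: {1}
  depth 2: {5}
depth(5)=2, e.g. tau·a

Answer: 2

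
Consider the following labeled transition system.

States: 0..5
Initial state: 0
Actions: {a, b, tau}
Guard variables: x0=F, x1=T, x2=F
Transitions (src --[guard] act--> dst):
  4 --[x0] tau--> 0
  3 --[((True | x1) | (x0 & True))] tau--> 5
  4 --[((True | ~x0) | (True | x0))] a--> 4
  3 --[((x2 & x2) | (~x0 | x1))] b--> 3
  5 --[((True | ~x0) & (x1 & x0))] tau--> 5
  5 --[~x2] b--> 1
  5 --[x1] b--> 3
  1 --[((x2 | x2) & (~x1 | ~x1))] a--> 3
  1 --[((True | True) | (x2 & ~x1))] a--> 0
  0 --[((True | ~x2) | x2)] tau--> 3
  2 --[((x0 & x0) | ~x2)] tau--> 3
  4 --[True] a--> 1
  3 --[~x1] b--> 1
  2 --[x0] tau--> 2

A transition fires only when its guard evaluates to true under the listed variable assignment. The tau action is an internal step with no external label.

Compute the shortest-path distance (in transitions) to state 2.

BFS to 2:
  L0 = {0}
  L1 = {3}
  L2 = {5}
  L3 = {1}
2 never appears.

Answer: UNREACHABLE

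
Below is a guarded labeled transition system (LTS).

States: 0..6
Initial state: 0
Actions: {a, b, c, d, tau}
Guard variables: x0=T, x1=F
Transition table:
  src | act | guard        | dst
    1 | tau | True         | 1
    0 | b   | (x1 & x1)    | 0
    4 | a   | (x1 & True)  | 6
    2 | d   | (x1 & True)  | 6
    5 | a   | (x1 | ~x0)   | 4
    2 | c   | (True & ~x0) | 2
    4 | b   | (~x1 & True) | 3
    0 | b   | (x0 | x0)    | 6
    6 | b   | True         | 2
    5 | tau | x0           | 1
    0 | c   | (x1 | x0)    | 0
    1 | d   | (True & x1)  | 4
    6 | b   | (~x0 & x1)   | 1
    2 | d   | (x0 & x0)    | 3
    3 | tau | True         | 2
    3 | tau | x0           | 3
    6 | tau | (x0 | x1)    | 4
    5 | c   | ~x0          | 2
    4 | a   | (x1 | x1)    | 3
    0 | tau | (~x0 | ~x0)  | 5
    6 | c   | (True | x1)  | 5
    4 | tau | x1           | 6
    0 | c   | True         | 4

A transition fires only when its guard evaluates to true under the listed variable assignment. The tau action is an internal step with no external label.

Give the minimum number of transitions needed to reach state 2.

Breadth-first toward 2:
  Layer 0: {0}
  Layer 1: {4,6}
  Layer 2: {2,3,5}
first hit 2 at d=2 via b·b

Answer: 2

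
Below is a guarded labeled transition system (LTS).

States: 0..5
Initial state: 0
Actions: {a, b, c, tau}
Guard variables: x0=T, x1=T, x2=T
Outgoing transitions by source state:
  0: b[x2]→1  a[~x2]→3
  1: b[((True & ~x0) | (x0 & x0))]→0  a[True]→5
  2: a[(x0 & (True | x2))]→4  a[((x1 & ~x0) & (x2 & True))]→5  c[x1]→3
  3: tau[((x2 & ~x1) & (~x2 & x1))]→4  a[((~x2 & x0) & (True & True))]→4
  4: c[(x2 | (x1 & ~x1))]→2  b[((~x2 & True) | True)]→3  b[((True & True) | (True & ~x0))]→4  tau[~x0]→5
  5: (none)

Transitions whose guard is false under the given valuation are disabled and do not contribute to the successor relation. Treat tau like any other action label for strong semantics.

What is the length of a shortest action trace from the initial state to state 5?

Breadth-first toward 5:
  L0 = {0}
  L1 = {1}
  L2 = {5}
first hit 5 at d=2 via b·a

Answer: 2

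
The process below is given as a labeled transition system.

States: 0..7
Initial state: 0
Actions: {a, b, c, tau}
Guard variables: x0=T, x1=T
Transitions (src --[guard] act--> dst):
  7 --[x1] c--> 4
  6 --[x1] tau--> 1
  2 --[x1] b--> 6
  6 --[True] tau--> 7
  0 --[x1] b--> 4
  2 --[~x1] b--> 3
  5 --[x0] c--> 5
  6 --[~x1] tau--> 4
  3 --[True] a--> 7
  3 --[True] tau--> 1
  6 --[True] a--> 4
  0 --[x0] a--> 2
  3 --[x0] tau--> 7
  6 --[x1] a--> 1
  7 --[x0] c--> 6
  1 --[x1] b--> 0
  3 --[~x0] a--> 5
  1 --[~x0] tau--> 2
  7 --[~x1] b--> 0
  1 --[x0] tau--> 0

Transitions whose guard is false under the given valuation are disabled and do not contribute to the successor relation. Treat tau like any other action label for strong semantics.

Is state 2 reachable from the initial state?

After dropping false guards: 15 live edges.
Layer 0: {0}
Layer 1: {2,4}  now seen {0,2,4}
Layer 2: {6}  now seen {0,2,4,6}
Layer 3: {1,7}  now seen {0,1,2,4,6,7}
Reach set: {0,1,2,4,6,7}
trace reaching 2: a

Answer: REACHABLE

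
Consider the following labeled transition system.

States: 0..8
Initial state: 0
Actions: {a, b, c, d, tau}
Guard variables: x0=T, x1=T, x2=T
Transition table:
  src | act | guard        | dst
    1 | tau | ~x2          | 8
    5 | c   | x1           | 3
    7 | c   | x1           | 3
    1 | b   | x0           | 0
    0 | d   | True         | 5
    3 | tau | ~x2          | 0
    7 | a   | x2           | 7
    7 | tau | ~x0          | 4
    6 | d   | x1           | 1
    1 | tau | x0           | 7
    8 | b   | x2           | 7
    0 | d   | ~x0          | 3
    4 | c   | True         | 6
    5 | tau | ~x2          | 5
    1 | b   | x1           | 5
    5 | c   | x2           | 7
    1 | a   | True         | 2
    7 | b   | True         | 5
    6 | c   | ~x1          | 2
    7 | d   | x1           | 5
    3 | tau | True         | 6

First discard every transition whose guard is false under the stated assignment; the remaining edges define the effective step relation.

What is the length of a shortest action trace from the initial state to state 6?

BFS to 6:
  L0 = {0}
  L1 = {5}
  L2 = {3,7}
  L3 = {6}
first hit 6 at d=3 via d·c·tau

Answer: 3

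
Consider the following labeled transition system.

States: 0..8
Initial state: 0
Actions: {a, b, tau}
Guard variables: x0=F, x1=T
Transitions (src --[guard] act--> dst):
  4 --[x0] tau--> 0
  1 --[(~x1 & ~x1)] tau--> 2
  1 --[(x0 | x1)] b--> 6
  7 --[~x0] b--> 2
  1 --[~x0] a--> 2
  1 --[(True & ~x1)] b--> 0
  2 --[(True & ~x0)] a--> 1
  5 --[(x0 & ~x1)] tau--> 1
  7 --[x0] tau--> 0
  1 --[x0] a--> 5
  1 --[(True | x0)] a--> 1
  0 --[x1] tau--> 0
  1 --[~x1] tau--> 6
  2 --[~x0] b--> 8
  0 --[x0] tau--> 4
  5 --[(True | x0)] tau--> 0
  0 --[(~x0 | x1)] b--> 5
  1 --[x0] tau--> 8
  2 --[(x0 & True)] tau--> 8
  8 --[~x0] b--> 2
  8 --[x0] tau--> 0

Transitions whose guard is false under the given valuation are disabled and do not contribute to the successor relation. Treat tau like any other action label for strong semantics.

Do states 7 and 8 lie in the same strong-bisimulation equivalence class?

Answer: BISIMILAR

Trace:
Bisimulation quotient by refinement:
  round 0: {{0,1,2,3,4,5,6,7,8}}
  round 1: {{0},{1,2},{3,4,6},{5},{7,8}}
  round 2: {{0},{1},{2},{3,4,6},{5},{7,8}}
Fixed point at round 3; 6 class(es).
7∈{7,8}, 8∈{7,8}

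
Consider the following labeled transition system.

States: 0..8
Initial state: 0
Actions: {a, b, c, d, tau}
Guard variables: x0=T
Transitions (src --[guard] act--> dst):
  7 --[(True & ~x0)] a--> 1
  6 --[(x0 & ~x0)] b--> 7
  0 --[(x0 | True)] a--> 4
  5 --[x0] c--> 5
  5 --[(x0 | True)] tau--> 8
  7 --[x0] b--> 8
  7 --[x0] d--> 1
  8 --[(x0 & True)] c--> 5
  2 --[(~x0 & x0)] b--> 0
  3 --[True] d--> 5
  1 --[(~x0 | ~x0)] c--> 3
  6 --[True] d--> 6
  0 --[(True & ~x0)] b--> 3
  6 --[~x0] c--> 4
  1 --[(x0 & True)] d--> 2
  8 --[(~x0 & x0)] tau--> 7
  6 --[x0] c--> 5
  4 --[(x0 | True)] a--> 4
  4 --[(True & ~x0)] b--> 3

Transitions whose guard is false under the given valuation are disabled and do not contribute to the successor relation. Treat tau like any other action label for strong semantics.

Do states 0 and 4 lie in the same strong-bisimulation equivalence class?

Answer: BISIMILAR

Trace:
Refine partition for ~:
  π0 = {{0,1,2,3,4,5,6,7,8}}
  π1 = {{0,4},{1,3},{2},{5},{6},{7},{8}}
  π2 = {{0,4},{1},{2},{3},{5},{6},{7},{8}}
8 equivalence class(es) (converged in 3)
class of 0: {0,4}; class of 4: {0,4}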